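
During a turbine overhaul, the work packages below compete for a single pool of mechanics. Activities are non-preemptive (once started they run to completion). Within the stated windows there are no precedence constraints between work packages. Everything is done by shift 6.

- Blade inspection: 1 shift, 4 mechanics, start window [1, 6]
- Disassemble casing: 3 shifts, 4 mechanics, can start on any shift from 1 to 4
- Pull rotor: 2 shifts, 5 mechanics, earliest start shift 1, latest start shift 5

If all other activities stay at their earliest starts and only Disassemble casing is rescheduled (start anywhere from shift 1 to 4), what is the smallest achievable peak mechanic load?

Disassemble casing@1: s1:13  s2:9  s3:4  s4:0  s5:0  s6:0 → peak 13
Disassemble casing@2: s1:9  s2:9  s3:4  s4:4  s5:0  s6:0 → peak 9
Disassemble casing@3: s1:9  s2:5  s3:4  s4:4  s5:4  s6:0 → peak 9
Disassemble casing@4: s1:9  s2:5  s3:0  s4:4  s5:4  s6:4 → peak 9
Best is Disassemble casing@2, peak 9.

9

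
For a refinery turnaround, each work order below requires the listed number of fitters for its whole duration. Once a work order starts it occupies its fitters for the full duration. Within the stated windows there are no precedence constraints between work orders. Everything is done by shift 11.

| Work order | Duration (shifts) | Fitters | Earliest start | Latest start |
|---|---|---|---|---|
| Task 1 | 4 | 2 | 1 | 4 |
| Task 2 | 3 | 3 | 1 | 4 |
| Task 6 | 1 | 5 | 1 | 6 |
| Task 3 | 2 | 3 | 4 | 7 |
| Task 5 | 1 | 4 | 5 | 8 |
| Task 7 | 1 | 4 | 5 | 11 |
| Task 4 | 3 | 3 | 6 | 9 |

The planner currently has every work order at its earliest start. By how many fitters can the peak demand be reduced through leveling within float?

Early-start peak: s1:10  s2:5  s3:5  s4:5  s5:11  s6:3  s7:3  s8:3  s9:0  s10:0  s11:0 ⇒ 11.
Leveled (Task 1@1, Task 2@1, Task 6@6, Task 3@4, Task 5@7, Task 7@8, Task 4@9): s1:5  s2:5  s3:5  s4:5  s5:3  s6:5  s7:4  s8:4  s9:3  s10:3  s11:3 ⇒ 5.
Reduction 11 − 5 = 6.

6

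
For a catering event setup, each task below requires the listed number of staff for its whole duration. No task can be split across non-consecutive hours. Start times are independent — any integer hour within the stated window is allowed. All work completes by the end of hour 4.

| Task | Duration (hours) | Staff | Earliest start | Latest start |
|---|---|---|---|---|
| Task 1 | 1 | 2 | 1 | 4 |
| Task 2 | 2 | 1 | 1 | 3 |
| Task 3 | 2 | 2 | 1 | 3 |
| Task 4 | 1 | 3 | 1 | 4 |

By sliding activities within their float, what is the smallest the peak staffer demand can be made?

Early-start (Task 1@1, Task 2@1, Task 3@1, Task 4@1) gives peak 8: h1:8  h2:3  h3:0  h4:0.
Shift Task 3→2, Task 4→4.
Schedule Task 1@1, Task 2@1, Task 3@2, Task 4@4: h1:3  h2:3  h3:2  h4:3 — peak 3.
Total staffer-hours = 11 over 4 hours ⇒ peak ≥ ⌈11/4⌉ = 3, so 3 is optimal.

3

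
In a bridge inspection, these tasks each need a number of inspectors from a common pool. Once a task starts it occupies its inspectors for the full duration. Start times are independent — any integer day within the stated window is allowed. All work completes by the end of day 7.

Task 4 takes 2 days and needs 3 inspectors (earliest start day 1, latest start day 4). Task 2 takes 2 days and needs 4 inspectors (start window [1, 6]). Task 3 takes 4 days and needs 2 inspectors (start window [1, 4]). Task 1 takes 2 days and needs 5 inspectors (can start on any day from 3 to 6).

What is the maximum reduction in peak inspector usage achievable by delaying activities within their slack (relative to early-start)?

3

Early-start peak: d1:9  d2:9  d3:7  d4:7  d5:0  d6:0  d7:0 ⇒ 9.
Leveled (Task 4@1, Task 2@3, Task 3@1, Task 1@5): d1:5  d2:5  d3:6  d4:6  d5:5  d6:5  d7:0 ⇒ 6.
Reduction 9 − 6 = 3.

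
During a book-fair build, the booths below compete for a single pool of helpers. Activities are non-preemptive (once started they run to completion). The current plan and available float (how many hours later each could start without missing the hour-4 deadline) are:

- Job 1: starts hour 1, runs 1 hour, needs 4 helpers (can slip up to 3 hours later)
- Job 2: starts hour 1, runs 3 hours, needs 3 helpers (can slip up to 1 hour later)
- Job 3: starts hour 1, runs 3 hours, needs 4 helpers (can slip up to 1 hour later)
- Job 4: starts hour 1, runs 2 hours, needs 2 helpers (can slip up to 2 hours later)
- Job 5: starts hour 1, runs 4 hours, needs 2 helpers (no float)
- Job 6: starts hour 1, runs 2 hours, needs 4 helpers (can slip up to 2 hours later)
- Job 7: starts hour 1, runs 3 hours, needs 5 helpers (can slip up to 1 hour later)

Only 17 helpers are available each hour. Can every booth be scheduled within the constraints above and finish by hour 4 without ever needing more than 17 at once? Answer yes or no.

The minimum achievable peak is 18; 17 < 18, so no feasible schedule stays within the cap.

no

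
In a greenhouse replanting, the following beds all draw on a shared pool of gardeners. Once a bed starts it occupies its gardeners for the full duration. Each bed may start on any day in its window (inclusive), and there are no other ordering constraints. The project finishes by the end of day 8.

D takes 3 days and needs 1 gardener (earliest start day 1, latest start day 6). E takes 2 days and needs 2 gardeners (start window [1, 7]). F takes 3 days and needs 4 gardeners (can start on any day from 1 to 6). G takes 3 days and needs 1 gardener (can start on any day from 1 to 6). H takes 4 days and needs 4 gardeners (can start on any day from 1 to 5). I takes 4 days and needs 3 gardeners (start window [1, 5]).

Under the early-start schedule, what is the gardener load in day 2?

15

At early start, day 2 has: D, E, F, G, H, I.
Demand: 1 + 2 + 4 + 1 + 4 + 3 = 15.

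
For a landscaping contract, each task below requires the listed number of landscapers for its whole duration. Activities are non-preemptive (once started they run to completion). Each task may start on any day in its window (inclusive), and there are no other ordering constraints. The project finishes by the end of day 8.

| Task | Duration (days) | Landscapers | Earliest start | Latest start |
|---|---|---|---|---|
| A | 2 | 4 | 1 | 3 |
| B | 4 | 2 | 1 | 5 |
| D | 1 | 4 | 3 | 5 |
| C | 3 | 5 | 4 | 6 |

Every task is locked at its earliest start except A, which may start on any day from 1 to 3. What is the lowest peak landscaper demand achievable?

7

A@1: d1:6  d2:6  d3:6  d4:7  d5:5  d6:5  d7:0  d8:0 → peak 7
A@2: d1:2  d2:6  d3:10  d4:7  d5:5  d6:5  d7:0  d8:0 → peak 10
A@3: d1:2  d2:2  d3:10  d4:11  d5:5  d6:5  d7:0  d8:0 → peak 11
Best is A@1, peak 7.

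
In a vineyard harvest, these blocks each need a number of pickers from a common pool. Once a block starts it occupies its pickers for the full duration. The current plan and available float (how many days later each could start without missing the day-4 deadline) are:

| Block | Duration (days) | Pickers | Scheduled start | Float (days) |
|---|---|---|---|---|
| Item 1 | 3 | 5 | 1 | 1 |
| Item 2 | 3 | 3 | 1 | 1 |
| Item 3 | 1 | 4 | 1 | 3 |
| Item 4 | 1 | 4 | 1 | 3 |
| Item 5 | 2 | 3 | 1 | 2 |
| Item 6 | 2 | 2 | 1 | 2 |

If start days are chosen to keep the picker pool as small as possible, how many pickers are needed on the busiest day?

Early-start (Item 1@1, Item 2@1, Item 3@1, Item 4@1, Item 5@1, Item 6@1) gives peak 21: d1:21  d2:13  d3:8  d4:0.
Shift Item 3→4, Item 4→4, Item 6→3.
Schedule Item 1@1, Item 2@1, Item 3@4, Item 4@4, Item 5@1, Item 6@3: d1:11  d2:11  d3:10  d4:10 — peak 11.
Total picker-days = 42 over 4 days ⇒ peak ≥ ⌈42/4⌉ = 11, so 11 is optimal.

11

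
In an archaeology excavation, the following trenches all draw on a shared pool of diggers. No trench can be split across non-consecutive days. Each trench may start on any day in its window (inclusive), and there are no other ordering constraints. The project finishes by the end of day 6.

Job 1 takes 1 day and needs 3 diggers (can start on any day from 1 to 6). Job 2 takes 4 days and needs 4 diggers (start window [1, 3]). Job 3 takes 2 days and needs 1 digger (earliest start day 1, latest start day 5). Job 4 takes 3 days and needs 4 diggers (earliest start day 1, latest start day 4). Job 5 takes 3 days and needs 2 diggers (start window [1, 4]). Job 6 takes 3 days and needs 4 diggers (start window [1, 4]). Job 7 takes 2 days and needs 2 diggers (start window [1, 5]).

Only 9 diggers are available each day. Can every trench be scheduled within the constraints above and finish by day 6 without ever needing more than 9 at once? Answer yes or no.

no

Total digger-days = 55; over 6 days the average is 55/6 > 9, so some day must exceed 9.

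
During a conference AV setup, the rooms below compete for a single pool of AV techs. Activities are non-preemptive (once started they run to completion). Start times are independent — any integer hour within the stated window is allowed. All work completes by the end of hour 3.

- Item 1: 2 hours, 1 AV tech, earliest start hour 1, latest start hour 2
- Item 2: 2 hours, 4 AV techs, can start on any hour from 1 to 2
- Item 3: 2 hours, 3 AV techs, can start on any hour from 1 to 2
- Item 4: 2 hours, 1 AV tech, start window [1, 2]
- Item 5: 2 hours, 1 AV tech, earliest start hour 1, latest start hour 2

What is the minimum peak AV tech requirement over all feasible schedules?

10

Schedule Item 1@1, Item 2@1, Item 3@1, Item 4@1, Item 5@1: h1:10  h2:10  h3:0 — peak 10.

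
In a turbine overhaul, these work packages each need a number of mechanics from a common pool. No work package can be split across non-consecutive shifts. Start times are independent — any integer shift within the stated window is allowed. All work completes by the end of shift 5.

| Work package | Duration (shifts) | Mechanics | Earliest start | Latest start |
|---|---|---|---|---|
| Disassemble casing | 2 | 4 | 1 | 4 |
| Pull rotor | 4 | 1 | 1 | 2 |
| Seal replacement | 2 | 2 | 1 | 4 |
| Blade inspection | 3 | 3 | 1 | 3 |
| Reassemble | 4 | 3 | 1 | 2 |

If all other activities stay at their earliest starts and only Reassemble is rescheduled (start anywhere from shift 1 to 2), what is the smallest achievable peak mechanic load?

Reassemble@1: s1:13  s2:13  s3:7  s4:4  s5:0 → peak 13
Reassemble@2: s1:10  s2:13  s3:7  s4:4  s5:3 → peak 13
Best is Reassemble@1, peak 13.

13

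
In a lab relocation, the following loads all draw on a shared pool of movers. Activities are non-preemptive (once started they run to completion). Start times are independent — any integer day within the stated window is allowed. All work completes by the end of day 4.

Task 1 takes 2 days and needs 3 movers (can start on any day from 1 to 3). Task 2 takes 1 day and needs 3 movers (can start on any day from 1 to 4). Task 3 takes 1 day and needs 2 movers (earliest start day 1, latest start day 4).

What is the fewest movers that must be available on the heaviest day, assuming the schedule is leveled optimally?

3

Early-start (Task 1@1, Task 2@1, Task 3@1) gives peak 8: d1:8  d2:3  d3:0  d4:0.
Shift Task 2→3, Task 3→4.
Schedule Task 1@1, Task 2@3, Task 3@4: d1:3  d2:3  d3:3  d4:2 — peak 3.
Total mover-days = 11 over 4 days ⇒ peak ≥ ⌈11/4⌉ = 3, so 3 is optimal.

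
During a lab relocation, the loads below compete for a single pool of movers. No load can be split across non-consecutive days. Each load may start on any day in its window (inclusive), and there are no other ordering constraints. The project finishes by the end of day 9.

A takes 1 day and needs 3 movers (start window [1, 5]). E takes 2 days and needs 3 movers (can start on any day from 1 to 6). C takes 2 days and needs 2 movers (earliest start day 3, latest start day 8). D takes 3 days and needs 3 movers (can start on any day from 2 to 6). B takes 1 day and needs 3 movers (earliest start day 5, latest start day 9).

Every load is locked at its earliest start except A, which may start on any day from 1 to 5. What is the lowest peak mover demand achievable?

6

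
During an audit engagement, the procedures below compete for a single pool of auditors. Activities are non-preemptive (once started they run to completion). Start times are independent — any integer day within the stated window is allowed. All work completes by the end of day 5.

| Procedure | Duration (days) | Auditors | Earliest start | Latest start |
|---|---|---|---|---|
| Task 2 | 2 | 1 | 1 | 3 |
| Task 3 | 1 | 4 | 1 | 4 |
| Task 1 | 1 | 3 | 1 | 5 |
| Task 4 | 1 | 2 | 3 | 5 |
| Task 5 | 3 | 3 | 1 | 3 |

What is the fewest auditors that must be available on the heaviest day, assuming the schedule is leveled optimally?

Early-start (Task 2@1, Task 3@1, Task 1@1, Task 4@3, Task 5@1) gives peak 11: d1:11  d2:4  d3:5  d4:0  d5:0.
Shift Task 1→2, Task 5→3.
Schedule Task 2@1, Task 3@1, Task 1@2, Task 4@3, Task 5@3: d1:5  d2:4  d3:5  d4:3  d5:3 — peak 5.

5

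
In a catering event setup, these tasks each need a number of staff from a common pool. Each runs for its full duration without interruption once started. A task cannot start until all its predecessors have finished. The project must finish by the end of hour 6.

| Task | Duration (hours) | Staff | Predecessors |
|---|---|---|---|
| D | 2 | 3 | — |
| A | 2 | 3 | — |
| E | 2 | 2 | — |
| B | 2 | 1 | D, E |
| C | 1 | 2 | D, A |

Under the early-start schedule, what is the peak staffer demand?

8

Early-start schedule: D@1, A@1, E@1, B@3, C@3.
Load per hour: hour 1: 8, hour 2: 8, hour 3: 3, hour 4: 1, hour 5: 0, hour 6: 0.
Peak is 8.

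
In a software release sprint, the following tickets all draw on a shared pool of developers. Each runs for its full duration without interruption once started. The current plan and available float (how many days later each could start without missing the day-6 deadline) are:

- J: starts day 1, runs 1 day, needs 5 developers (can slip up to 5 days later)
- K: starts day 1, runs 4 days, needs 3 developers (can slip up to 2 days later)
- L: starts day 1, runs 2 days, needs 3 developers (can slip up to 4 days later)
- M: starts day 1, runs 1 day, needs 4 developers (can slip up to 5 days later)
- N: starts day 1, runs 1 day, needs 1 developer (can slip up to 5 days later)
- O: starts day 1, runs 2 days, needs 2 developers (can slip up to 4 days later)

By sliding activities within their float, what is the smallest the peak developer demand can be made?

Early-start (J@1, K@1, L@1, M@1, N@1, O@1) gives peak 18: d1:18  d2:8  d3:3  d4:3  d5:0  d6:0.
Shift K→2, L→2, M→6, O→4.
Schedule J@1, K@2, L@2, M@6, N@1, O@4: d1:6  d2:6  d3:6  d4:5  d5:5  d6:4 — peak 6.
Total developer-days = 32 over 6 days ⇒ peak ≥ ⌈32/6⌉ = 6, so 6 is optimal.

6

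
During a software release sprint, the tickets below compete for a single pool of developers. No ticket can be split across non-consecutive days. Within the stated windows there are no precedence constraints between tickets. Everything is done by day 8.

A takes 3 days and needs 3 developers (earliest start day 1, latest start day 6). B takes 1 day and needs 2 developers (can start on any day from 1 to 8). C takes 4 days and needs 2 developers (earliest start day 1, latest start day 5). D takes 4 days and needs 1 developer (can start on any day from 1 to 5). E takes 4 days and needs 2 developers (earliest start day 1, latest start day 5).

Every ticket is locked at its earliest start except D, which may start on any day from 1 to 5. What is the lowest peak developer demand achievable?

9

D@1: d1:10  d2:8  d3:8  d4:5  d5:0  d6:0  d7:0  d8:0 → peak 10
D@2: d1:9  d2:8  d3:8  d4:5  d5:1  d6:0  d7:0  d8:0 → peak 9
D@3: d1:9  d2:7  d3:8  d4:5  d5:1  d6:1  d7:0  d8:0 → peak 9
D@4: d1:9  d2:7  d3:7  d4:5  d5:1  d6:1  d7:1  d8:0 → peak 9
D@5: d1:9  d2:7  d3:7  d4:4  d5:1  d6:1  d7:1  d8:1 → peak 9
Best is D@2, peak 9.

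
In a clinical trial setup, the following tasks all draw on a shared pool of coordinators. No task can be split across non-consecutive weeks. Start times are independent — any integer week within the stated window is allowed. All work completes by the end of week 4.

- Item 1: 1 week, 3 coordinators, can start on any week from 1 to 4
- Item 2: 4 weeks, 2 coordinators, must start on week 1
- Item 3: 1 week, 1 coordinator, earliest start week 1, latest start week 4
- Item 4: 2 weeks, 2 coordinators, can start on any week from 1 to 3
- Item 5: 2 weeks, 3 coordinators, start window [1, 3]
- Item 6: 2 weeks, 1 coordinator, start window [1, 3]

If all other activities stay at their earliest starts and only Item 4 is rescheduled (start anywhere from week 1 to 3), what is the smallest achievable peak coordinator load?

Item 4@1: w1:12  w2:8  w3:2  w4:2 → peak 12
Item 4@2: w1:10  w2:8  w3:4  w4:2 → peak 10
Item 4@3: w1:10  w2:6  w3:4  w4:4 → peak 10
Best is Item 4@2, peak 10.

10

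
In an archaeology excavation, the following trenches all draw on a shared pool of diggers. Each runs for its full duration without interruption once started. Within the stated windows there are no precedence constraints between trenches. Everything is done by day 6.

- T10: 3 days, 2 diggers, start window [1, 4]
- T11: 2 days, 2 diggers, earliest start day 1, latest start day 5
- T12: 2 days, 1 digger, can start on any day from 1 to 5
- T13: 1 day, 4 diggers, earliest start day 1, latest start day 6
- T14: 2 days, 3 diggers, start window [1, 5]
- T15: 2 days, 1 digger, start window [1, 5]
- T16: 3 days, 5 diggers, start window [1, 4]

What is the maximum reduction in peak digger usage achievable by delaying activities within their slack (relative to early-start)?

Early-start peak: d1:18  d2:14  d3:7  d4:0  d5:0  d6:0 ⇒ 18.
Leveled (T10@1, T11@1, T12@3, T13@3, T14@1, T15@4, T16@4): d1:7  d2:7  d3:7  d4:7  d5:6  d6:5 ⇒ 7.
Reduction 18 − 7 = 11.

11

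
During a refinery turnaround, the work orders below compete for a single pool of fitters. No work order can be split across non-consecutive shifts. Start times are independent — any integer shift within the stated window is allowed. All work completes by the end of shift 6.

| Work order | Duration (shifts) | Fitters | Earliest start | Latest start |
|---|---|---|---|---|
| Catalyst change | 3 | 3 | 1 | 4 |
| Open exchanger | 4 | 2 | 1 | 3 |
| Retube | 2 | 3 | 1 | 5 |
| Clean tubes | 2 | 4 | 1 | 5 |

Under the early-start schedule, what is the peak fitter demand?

12

Early-start schedule: Catalyst change@1, Open exchanger@1, Retube@1, Clean tubes@1.
Load per shift: shift 1: 12, shift 2: 12, shift 3: 5, shift 4: 2, shift 5: 0, shift 6: 0.
Peak is 12.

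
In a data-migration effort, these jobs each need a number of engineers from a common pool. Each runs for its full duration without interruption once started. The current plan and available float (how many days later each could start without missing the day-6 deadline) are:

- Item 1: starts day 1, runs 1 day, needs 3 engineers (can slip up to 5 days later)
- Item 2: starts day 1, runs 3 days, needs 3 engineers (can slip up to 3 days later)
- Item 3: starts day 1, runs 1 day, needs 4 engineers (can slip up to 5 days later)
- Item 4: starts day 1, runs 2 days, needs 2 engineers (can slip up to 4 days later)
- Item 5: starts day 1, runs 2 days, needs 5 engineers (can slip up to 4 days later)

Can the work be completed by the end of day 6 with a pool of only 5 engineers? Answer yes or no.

no

The minimum achievable peak is 6; 5 < 6, so no feasible schedule stays within the cap.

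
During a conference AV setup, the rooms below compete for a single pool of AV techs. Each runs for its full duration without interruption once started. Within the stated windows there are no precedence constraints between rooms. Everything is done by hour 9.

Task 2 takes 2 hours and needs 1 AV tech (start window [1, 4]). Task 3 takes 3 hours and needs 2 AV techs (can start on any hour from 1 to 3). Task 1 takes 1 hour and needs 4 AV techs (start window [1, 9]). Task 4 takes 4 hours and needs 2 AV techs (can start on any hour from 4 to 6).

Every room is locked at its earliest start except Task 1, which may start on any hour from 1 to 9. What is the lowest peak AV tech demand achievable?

4

Task 1@1: h1:7  h2:3  h3:2  h4:2  h5:2  h6:2  h7:2  h8:0  h9:0 → peak 7
Task 1@2: h1:3  h2:7  h3:2  h4:2  h5:2  h6:2  h7:2  h8:0  h9:0 → peak 7
Task 1@3: h1:3  h2:3  h3:6  h4:2  h5:2  h6:2  h7:2  h8:0  h9:0 → peak 6
Task 1@4: h1:3  h2:3  h3:2  h4:6  h5:2  h6:2  h7:2  h8:0  h9:0 → peak 6
Task 1@5: h1:3  h2:3  h3:2  h4:2  h5:6  h6:2  h7:2  h8:0  h9:0 → peak 6
Task 1@6: h1:3  h2:3  h3:2  h4:2  h5:2  h6:6  h7:2  h8:0  h9:0 → peak 6
Task 1@7: h1:3  h2:3  h3:2  h4:2  h5:2  h6:2  h7:6  h8:0  h9:0 → peak 6
Task 1@8: h1:3  h2:3  h3:2  h4:2  h5:2  h6:2  h7:2  h8:4  h9:0 → peak 4
Task 1@9: h1:3  h2:3  h3:2  h4:2  h5:2  h6:2  h7:2  h8:0  h9:4 → peak 4
Best is Task 1@8, peak 4.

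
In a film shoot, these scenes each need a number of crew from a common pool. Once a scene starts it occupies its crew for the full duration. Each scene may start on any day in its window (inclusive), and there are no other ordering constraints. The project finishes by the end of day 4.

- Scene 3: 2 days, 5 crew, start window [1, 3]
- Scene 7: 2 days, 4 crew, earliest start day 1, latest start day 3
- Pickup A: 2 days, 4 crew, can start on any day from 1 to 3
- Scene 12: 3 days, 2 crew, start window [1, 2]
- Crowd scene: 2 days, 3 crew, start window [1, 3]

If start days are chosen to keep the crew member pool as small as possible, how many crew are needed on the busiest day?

Early-start (Scene 3@1, Scene 7@1, Pickup A@1, Scene 12@1, Crowd scene@1) gives peak 18: d1:18  d2:18  d3:2  d4:0.
Shift Scene 7→3, Pickup A→3.
Schedule Scene 3@1, Scene 7@3, Pickup A@3, Scene 12@1, Crowd scene@1: d1:10  d2:10  d3:10  d4:8 — peak 10.
Total crew member-days = 38 over 4 days ⇒ peak ≥ ⌈38/4⌉ = 10, so 10 is optimal.

10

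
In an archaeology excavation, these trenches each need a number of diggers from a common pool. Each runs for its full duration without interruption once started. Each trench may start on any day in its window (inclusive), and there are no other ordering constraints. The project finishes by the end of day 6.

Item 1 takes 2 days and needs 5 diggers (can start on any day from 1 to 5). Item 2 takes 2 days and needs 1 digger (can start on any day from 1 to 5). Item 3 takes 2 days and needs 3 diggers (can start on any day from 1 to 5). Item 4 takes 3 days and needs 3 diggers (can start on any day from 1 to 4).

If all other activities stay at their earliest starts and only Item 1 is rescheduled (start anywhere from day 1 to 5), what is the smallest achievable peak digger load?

7

Item 1@1: d1:12  d2:12  d3:3  d4:0  d5:0  d6:0 → peak 12
Item 1@2: d1:7  d2:12  d3:8  d4:0  d5:0  d6:0 → peak 12
Item 1@3: d1:7  d2:7  d3:8  d4:5  d5:0  d6:0 → peak 8
Item 1@4: d1:7  d2:7  d3:3  d4:5  d5:5  d6:0 → peak 7
Item 1@5: d1:7  d2:7  d3:3  d4:0  d5:5  d6:5 → peak 7
Best is Item 1@4, peak 7.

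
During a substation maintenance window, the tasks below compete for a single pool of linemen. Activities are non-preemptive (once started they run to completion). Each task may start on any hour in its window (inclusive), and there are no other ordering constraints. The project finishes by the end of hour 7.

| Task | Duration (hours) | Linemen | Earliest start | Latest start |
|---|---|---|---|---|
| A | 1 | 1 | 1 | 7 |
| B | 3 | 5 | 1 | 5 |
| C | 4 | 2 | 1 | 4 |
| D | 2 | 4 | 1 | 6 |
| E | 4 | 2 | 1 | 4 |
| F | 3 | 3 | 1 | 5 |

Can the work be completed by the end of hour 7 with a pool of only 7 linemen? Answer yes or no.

The minimum achievable peak is 8; 7 < 8, so no feasible schedule stays within the cap.

no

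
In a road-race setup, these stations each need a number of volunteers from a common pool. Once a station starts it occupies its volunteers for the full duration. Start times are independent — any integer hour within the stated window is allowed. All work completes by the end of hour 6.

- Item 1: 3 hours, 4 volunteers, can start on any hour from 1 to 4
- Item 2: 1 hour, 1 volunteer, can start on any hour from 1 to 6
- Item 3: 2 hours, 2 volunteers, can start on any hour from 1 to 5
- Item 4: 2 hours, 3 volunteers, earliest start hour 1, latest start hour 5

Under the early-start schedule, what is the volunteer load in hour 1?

10

At early start, hour 1 has: Item 1, Item 2, Item 3, Item 4.
Demand: 4 + 1 + 2 + 3 = 10.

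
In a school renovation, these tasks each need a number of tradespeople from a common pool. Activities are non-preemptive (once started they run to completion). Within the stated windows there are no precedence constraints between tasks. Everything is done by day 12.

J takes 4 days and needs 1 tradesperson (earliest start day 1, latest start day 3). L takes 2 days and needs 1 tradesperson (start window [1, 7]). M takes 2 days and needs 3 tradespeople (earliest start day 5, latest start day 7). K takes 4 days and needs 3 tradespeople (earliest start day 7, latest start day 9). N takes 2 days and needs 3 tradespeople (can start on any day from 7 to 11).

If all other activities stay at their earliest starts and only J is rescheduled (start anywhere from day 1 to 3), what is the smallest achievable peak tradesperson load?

6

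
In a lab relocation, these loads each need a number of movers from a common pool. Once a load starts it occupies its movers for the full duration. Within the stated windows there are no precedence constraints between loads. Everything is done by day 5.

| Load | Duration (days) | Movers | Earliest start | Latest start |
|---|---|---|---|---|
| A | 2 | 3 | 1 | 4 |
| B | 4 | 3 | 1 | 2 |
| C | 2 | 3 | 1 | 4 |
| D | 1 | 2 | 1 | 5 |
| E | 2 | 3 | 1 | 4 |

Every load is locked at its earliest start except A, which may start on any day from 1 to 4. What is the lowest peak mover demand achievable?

11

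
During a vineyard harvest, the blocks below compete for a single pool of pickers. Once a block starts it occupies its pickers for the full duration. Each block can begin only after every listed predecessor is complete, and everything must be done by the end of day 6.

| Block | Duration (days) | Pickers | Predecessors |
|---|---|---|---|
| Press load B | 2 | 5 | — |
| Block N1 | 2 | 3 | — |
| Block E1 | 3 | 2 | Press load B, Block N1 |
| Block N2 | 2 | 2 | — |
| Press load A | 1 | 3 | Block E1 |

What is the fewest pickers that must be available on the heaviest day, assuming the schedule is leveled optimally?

8

Early-start (Press load B@1, Block N1@1, Block E1@3, Block N2@1, Press load A@6) gives peak 10: d1:10  d2:10  d3:2  d4:2  d5:2  d6:3.
Shift Block N2→3.
Schedule Press load B@1, Block N1@1, Block E1@3, Block N2@3, Press load A@6: d1:8  d2:8  d3:4  d4:4  d5:2  d6:3 — peak 8.
No arrangement of the 5 feasible schedules does better.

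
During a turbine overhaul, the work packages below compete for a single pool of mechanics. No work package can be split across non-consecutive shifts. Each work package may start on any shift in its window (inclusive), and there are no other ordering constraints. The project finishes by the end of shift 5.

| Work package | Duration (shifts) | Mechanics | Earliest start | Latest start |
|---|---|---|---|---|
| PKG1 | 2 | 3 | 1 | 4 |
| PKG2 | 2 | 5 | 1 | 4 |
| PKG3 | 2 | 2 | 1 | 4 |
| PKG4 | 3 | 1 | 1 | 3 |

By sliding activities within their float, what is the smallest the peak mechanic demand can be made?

6

Early-start (PKG1@1, PKG2@1, PKG3@1, PKG4@1) gives peak 11: s1:11  s2:11  s3:1  s4:0  s5:0.
Shift PKG2→3.
Schedule PKG1@1, PKG2@3, PKG3@1, PKG4@1: s1:6  s2:6  s3:6  s4:5  s5:0 — peak 6.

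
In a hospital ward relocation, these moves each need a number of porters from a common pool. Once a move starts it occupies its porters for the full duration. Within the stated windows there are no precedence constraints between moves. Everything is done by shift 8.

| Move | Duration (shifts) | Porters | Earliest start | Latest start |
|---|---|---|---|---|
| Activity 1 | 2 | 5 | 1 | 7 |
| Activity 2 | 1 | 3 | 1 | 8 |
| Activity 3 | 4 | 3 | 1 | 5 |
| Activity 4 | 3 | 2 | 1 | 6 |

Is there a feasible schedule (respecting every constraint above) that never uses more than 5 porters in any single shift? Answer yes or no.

yes

Schedule Activity 1@1, Activity 2@3, Activity 3@4, Activity 4@3: s1:5  s2:5  s3:5  s4:5  s5:5  s6:3  s7:3  s8:0 — peak 5 ≤ 5.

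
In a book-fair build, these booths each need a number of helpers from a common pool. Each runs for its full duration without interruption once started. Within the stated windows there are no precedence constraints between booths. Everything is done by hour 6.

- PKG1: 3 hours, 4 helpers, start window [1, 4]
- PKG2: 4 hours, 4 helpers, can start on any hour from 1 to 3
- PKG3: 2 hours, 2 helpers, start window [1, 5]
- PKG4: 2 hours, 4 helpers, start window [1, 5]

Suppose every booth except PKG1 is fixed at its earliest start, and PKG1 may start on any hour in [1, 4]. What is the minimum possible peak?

PKG1@1: h1:14  h2:14  h3:8  h4:4  h5:0  h6:0 → peak 14
PKG1@2: h1:10  h2:14  h3:8  h4:8  h5:0  h6:0 → peak 14
PKG1@3: h1:10  h2:10  h3:8  h4:8  h5:4  h6:0 → peak 10
PKG1@4: h1:10  h2:10  h3:4  h4:8  h5:4  h6:4 → peak 10
Best is PKG1@3, peak 10.

10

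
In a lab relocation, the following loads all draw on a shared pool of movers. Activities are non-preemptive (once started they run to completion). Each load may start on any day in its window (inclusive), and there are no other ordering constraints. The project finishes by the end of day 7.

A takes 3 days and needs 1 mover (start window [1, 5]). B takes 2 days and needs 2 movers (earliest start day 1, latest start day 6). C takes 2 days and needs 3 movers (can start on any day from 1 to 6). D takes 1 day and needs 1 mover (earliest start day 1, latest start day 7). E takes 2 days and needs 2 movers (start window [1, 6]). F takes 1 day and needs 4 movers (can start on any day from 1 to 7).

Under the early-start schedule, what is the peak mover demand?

Early-start schedule: A@1, B@1, C@1, D@1, E@1, F@1.
Load per day: day 1: 13, day 2: 8, day 3: 1, day 4: 0, day 5: 0, day 6: 0, day 7: 0.
Peak is 13.

13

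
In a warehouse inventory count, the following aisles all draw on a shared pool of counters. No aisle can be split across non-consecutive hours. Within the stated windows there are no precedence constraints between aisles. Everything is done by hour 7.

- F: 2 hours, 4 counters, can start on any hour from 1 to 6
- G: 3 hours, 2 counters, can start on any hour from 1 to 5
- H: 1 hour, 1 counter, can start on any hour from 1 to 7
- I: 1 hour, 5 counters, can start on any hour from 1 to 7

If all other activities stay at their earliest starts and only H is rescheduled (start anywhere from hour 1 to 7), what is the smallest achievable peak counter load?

11

H@1: h1:12  h2:6  h3:2  h4:0  h5:0  h6:0  h7:0 → peak 12
H@2: h1:11  h2:7  h3:2  h4:0  h5:0  h6:0  h7:0 → peak 11
H@3: h1:11  h2:6  h3:3  h4:0  h5:0  h6:0  h7:0 → peak 11
H@4: h1:11  h2:6  h3:2  h4:1  h5:0  h6:0  h7:0 → peak 11
H@5: h1:11  h2:6  h3:2  h4:0  h5:1  h6:0  h7:0 → peak 11
H@6: h1:11  h2:6  h3:2  h4:0  h5:0  h6:1  h7:0 → peak 11
H@7: h1:11  h2:6  h3:2  h4:0  h5:0  h6:0  h7:1 → peak 11
Best is H@2, peak 11.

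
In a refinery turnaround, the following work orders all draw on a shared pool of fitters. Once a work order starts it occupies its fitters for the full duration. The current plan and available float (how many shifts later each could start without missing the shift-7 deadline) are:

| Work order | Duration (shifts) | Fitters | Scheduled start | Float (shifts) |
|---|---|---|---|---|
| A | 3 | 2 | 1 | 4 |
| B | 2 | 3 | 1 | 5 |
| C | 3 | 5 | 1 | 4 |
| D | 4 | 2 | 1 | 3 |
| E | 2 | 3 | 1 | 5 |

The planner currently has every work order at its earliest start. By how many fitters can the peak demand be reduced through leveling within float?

Early-start peak: s1:15  s2:15  s3:9  s4:2  s5:0  s6:0  s7:0 ⇒ 15.
Leveled (A@1, B@1, C@3, D@4, E@6): s1:5  s2:5  s3:7  s4:7  s5:7  s6:5  s7:5 ⇒ 7.
Reduction 15 − 7 = 8.

8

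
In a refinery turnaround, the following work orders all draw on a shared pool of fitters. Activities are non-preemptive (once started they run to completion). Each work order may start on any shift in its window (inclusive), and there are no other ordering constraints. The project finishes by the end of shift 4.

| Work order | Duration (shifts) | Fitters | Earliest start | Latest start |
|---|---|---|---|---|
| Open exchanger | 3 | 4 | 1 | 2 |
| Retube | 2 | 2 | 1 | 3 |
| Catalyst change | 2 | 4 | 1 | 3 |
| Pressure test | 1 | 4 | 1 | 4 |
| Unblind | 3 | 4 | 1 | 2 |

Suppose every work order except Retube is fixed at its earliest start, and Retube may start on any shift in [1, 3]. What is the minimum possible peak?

16

Retube@1: s1:18  s2:14  s3:8  s4:0 → peak 18
Retube@2: s1:16  s2:14  s3:10  s4:0 → peak 16
Retube@3: s1:16  s2:12  s3:10  s4:2 → peak 16
Best is Retube@2, peak 16.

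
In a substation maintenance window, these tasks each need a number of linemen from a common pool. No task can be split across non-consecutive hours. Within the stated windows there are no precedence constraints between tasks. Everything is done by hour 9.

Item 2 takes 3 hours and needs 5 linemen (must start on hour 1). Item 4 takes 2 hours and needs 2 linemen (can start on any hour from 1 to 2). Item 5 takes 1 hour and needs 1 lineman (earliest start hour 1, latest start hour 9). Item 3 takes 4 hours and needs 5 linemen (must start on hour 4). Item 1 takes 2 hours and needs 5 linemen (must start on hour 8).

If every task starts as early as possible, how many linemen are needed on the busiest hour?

Early-start schedule: Item 2@1, Item 4@1, Item 5@1, Item 3@4, Item 1@8.
Load per hour: hour 1: 8, hour 2: 7, hour 3: 5, hour 4: 5, hour 5: 5, hour 6: 5, hour 7: 5, hour 8: 5, hour 9: 5.
Peak is 8.

8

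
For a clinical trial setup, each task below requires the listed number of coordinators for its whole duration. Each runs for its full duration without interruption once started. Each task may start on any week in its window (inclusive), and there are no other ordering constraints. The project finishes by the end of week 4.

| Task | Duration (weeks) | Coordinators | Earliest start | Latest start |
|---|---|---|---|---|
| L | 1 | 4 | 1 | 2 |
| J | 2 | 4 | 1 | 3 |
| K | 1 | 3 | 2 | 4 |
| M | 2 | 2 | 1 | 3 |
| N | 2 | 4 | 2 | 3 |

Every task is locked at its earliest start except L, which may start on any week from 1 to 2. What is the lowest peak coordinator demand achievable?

L@1: w1:10  w2:13  w3:4  w4:0 → peak 13
L@2: w1:6  w2:17  w3:4  w4:0 → peak 17
Best is L@1, peak 13.

13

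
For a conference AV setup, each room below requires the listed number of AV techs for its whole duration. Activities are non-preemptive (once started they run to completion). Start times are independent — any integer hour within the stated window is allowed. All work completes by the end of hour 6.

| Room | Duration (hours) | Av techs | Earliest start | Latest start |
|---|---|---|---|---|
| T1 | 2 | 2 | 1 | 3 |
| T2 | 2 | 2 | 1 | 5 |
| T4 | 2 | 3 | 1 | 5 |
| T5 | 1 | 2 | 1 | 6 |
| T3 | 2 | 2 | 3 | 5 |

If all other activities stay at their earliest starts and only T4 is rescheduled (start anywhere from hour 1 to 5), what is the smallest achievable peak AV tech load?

6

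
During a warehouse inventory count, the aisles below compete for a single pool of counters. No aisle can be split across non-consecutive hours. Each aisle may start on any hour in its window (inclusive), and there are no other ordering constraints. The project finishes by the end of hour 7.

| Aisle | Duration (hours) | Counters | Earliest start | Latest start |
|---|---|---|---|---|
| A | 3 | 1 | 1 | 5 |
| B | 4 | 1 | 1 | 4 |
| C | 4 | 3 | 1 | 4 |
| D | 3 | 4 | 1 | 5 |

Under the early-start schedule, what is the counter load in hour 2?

At early start, hour 2 has: A, B, C, D.
Demand: 1 + 1 + 3 + 4 = 9.

9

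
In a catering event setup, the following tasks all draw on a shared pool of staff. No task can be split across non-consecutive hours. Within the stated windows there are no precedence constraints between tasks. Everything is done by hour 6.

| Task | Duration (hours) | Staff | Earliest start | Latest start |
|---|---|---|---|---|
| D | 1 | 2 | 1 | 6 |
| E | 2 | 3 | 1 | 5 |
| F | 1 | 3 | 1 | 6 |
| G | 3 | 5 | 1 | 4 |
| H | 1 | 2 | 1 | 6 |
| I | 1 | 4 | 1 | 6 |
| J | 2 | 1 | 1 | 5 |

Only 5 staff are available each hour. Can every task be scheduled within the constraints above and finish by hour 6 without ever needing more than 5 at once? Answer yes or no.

no

Total staffer-hours = 34; over 6 hours the average is 34/6 > 5, so some hour must exceed 5.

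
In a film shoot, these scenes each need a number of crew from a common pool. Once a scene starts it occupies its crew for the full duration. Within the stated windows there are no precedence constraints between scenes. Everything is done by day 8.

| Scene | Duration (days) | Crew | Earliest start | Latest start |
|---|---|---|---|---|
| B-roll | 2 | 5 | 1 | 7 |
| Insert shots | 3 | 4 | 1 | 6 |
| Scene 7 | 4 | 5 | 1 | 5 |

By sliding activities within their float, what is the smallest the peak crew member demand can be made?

Early-start (B-roll@1, Insert shots@1, Scene 7@1) gives peak 14: d1:14  d2:14  d3:9  d4:5  d5:0  d6:0  d7:0  d8:0.
Shift Scene 7→3.
Schedule B-roll@1, Insert shots@1, Scene 7@3: d1:9  d2:9  d3:9  d4:5  d5:5  d6:5  d7:0  d8:0 — peak 9.

9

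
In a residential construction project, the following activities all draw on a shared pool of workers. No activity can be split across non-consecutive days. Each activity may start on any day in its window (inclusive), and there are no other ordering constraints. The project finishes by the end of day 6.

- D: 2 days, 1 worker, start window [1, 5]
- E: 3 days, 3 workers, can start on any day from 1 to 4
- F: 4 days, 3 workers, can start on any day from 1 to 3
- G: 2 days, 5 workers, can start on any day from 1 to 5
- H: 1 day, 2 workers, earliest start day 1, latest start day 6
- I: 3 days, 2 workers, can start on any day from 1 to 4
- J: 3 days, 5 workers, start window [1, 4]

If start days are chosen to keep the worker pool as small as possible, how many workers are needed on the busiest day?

10

Early-start (D@1, E@1, F@1, G@1, H@1, I@1, J@1) gives peak 21: d1:21  d2:19  d3:13  d4:3  d5:0  d6:0.
Shift G→5, I→2, J→4.
Schedule D@1, E@1, F@1, G@5, H@1, I@2, J@4: d1:9  d2:9  d3:8  d4:10  d5:10  d6:10 — peak 10.
Total worker-days = 56 over 6 days ⇒ peak ≥ ⌈56/6⌉ = 10, so 10 is optimal.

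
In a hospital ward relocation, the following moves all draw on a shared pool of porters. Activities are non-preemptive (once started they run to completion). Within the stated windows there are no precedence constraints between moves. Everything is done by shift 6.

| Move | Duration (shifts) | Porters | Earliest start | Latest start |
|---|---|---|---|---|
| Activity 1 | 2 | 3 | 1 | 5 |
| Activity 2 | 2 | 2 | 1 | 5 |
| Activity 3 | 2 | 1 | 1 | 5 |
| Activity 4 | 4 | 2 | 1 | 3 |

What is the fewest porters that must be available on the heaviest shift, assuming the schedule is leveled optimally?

4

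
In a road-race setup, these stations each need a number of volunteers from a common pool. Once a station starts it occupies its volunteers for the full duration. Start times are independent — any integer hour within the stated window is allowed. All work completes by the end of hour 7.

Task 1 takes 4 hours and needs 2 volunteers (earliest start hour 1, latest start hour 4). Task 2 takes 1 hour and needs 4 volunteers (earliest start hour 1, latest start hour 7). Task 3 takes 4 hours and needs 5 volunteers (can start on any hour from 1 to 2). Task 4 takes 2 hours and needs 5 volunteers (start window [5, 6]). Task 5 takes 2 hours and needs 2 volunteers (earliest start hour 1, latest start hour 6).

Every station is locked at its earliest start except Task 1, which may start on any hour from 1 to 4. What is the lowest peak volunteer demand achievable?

11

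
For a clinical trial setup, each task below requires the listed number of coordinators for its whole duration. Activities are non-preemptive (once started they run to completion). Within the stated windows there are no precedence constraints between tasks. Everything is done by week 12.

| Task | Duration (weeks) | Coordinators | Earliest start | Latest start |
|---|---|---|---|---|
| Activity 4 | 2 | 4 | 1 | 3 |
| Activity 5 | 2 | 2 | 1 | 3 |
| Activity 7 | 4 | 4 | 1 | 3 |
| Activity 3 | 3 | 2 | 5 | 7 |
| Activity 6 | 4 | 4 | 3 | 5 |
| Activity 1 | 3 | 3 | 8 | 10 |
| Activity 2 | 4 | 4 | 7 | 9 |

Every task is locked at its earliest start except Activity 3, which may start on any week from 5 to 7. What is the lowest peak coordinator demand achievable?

Activity 3@5: w1:10  w2:10  w3:8  w4:8  w5:6  w6:6  w7:6  w8:7  w9:7  w10:7  w11:0  w12:0 → peak 10
Activity 3@6: w1:10  w2:10  w3:8  w4:8  w5:4  w6:6  w7:6  w8:9  w9:7  w10:7  w11:0  w12:0 → peak 10
Activity 3@7: w1:10  w2:10  w3:8  w4:8  w5:4  w6:4  w7:6  w8:9  w9:9  w10:7  w11:0  w12:0 → peak 10
Best is Activity 3@5, peak 10.

10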